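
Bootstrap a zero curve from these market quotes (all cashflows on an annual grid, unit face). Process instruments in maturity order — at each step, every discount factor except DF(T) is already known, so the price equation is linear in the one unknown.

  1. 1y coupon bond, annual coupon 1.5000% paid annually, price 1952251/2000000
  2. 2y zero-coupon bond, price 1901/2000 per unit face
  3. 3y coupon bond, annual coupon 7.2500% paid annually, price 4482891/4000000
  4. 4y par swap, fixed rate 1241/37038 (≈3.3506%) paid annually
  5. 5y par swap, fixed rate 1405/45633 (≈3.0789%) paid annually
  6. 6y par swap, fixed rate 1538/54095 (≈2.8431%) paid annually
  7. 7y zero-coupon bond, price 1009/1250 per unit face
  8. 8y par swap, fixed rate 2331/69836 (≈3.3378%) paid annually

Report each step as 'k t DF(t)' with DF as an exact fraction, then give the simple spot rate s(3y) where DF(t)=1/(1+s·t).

step 1 [1y] bond c/1=3/200: DF=(1952251/2000000 − 3/200·(0))/(1+3/200) = 9617/10000 ≈ 0.961700
step 2 [2y] zero: DF = P = 1901/2000 ≈ 0.950500
step 3 [3y] bond c/1=29/400: DF=(4482891/4000000 − 29/400·(0.961700+0.950500))/(1+29/400) = 9157/10000 ≈ 0.915700
step 4 [4y] swap r/1=1241/37038: DF=(1 − 1241/37038·(0.961700+0.950500+0.915700))/(1+1241/37038) = 8759/10000 ≈ 0.875900
step 5 [5y] swap r/1=1405/45633: DF=(1 − 1405/45633·(0.961700+0.950500+0.915700+0.875900))/(1+1405/45633) = 1719/2000 ≈ 0.859500
step 6 [6y] swap r/1=1538/54095: DF=(1 − 1538/54095·(0.961700+0.950500+0.915700+0.875900+0.859500))/(1+1538/54095) = 4231/5000 ≈ 0.846200
step 7 [7y] zero: DF = P = 1009/1250 ≈ 0.807200
step 8 [8y] swap r/1=2331/69836: DF=(1 − 2331/69836·(0.961700+0.950500+0.915700+0.875900+0.859500+0.846200+0.807200))/(1+2331/69836) = 7669/10000 ≈ 0.766900

1 1 9617/10000
2 2 1901/2000
3 3 9157/10000
4 4 8759/10000
5 5 1719/2000
6 6 4231/5000
7 7 1009/1250
8 8 7669/10000
s(3y) = (1/(9157/10000) − 1)/(3) = 281/9157 ≈ 3.0687%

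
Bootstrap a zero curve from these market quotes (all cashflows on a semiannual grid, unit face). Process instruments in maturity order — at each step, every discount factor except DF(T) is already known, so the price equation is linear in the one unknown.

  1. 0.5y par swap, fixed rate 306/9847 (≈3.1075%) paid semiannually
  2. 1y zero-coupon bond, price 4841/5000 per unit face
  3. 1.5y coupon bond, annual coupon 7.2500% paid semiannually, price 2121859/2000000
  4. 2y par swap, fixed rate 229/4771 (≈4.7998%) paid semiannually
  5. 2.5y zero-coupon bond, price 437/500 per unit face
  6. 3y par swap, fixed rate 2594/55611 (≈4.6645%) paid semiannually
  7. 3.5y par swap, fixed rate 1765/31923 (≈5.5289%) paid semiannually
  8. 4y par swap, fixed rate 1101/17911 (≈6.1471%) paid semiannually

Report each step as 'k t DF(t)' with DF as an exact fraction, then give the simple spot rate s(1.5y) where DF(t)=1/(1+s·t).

1 1/2 9847/10000
2 1 4841/5000
3 3/2 1911/2000
4 2 2271/2500
5 5/2 437/500
6 3 8703/10000
7 7/2 1647/2000
8 4 3899/5000
s(1.5y) = (1/(1911/2000) − 1)/(3/2) = 178/5733 ≈ 3.1048%

step 1 [0.5y] swap r/2=153/9847: DF=(1 − 153/9847·(0))/(1+153/9847) = 9847/10000 ≈ 0.984700
step 2 [1y] zero: DF = P = 4841/5000 ≈ 0.968200
step 3 [1.5y] bond c/2=29/800: DF=(2121859/2000000 − 29/800·(0.984700+0.968200))/(1+29/800) = 1911/2000 ≈ 0.955500
step 4 [2y] swap r/2=229/9542: DF=(1 − 229/9542·(0.984700+0.968200+0.955500))/(1+229/9542) = 2271/2500 ≈ 0.908400
step 5 [2.5y] zero: DF = P = 437/500 ≈ 0.874000
step 6 [3y] swap r/2=1297/55611: DF=(1 − 1297/55611·(0.984700+0.968200+0.955500+0.908400+0.874000))/(1+1297/55611) = 8703/10000 ≈ 0.870300
step 7 [3.5y] swap r/2=1765/63846: DF=(1 − 1765/63846·(0.984700+0.968200+0.955500+0.908400+0.874000+0.870300))/(1+1765/63846) = 1647/2000 ≈ 0.823500
step 8 [4y] swap r/2=1101/35822: DF=(1 − 1101/35822·(0.984700+0.968200+0.955500+0.908400+0.874000+0.870300+0.823500))/(1+1101/35822) = 3899/5000 ≈ 0.779800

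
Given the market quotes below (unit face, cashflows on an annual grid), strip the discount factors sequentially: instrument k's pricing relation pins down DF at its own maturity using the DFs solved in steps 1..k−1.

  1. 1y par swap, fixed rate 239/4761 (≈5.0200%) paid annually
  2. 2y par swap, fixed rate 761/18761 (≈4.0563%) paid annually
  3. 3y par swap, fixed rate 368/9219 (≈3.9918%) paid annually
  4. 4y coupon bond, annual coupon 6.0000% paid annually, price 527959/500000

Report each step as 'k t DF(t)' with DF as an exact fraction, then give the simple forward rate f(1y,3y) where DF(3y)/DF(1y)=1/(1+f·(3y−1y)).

step 1 [1y] swap r/1=239/4761: DF=(1 − 239/4761·(0))/(1+239/4761) = 4761/5000 ≈ 0.952200
step 2 [2y] swap r/1=761/18761: DF=(1 − 761/18761·(0.952200))/(1+761/18761) = 9239/10000 ≈ 0.923900
step 3 [3y] swap r/1=368/9219: DF=(1 − 368/9219·(0.952200+0.923900))/(1+368/9219) = 556/625 ≈ 0.889600
step 4 [4y] bond c/1=3/50: DF=(527959/500000 − 3/50·(0.952200+0.923900+0.889600))/(1+3/50) = 2099/2500 ≈ 0.839600

1 1 4761/5000
2 2 9239/10000
3 3 556/625
4 4 2099/2500
f(1y,3y) = ((4761/5000)/(556/625) − 1)/(2) = 313/8896 ≈ 3.5184%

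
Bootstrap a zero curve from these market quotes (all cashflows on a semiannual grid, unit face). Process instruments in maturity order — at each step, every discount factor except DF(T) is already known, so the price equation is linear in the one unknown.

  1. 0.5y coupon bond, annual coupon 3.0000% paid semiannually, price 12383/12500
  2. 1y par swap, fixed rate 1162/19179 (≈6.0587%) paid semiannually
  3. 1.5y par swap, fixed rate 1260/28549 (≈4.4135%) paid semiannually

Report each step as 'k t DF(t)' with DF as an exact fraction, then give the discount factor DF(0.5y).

step 1 [0.5y] bond c/2=3/200: DF=(12383/12500 − 3/200·(0))/(1+3/200) = 122/125 ≈ 0.976000
step 2 [1y] swap r/2=581/19179: DF=(1 − 581/19179·(0.976000))/(1+581/19179) = 9419/10000 ≈ 0.941900
step 3 [1.5y] swap r/2=630/28549: DF=(1 − 630/28549·(0.976000+0.941900))/(1+630/28549) = 937/1000 ≈ 0.937000

1 1/2 122/125
2 1 9419/10000
3 3/2 937/1000
DF(0.5y) = 122/125 ≈ 0.976000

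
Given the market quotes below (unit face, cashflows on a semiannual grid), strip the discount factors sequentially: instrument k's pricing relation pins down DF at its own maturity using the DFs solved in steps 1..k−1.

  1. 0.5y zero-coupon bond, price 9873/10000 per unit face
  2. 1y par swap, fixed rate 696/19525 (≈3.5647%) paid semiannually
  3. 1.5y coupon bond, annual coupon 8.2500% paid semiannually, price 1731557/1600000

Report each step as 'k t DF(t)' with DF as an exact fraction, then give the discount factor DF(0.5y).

1 1/2 9873/10000
2 1 2413/2500
3 3/2 481/500
DF(0.5y) = 9873/10000 ≈ 0.987300

step 1 [0.5y] zero: DF = P = 9873/10000 ≈ 0.987300
step 2 [1y] swap r/2=348/19525: DF=(1 − 348/19525·(0.987300))/(1+348/19525) = 2413/2500 ≈ 0.965200
step 3 [1.5y] bond c/2=33/800: DF=(1731557/1600000 − 33/800·(0.987300+0.965200))/(1+33/800) = 481/500 ≈ 0.962000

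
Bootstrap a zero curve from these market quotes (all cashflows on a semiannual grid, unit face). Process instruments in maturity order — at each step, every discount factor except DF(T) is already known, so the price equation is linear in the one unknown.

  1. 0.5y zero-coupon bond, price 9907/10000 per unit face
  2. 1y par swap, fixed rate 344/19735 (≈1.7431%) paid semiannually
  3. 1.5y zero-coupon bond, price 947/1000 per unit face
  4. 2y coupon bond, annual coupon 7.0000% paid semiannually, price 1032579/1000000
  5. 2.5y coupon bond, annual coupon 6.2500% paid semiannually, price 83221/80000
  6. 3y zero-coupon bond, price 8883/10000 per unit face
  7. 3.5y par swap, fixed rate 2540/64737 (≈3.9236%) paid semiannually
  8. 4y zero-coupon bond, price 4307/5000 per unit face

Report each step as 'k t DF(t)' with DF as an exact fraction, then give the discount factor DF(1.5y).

1 1/2 9907/10000
2 1 2457/2500
3 3/2 947/1000
4 2 8989/10000
5 5/2 893/1000
6 3 8883/10000
7 7/2 873/1000
8 4 4307/5000
DF(1.5y) = 947/1000 ≈ 0.947000

step 1 [0.5y] zero: DF = P = 9907/10000 ≈ 0.990700
step 2 [1y] swap r/2=172/19735: DF=(1 − 172/19735·(0.990700))/(1+172/19735) = 2457/2500 ≈ 0.982800
step 3 [1.5y] zero: DF = P = 947/1000 ≈ 0.947000
step 4 [2y] bond c/2=7/200: DF=(1032579/1000000 − 7/200·(0.990700+0.982800+0.947000))/(1+7/200) = 8989/10000 ≈ 0.898900
step 5 [2.5y] bond c/2=1/32: DF=(83221/80000 − 1/32·(0.990700+0.982800+0.947000+0.898900))/(1+1/32) = 893/1000 ≈ 0.893000
step 6 [3y] zero: DF = P = 8883/10000 ≈ 0.888300
step 7 [3.5y] swap r/2=1270/64737: DF=(1 − 1270/64737·(0.990700+0.982800+0.947000+0.898900+0.893000+0.888300))/(1+1270/64737) = 873/1000 ≈ 0.873000
step 8 [4y] zero: DF = P = 4307/5000 ≈ 0.861400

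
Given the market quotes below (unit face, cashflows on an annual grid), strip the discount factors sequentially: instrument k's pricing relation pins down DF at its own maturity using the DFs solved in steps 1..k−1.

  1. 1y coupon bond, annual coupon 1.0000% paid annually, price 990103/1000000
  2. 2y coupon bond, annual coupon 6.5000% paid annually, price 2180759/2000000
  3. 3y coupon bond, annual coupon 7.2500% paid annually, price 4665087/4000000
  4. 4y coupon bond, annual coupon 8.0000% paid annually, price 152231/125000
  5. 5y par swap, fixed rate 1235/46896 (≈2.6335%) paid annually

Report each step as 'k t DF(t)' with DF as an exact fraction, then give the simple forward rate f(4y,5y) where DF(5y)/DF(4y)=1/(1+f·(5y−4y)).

step 1 [1y] bond c/1=1/100: DF=(990103/1000000 − 1/100·(0))/(1+1/100) = 9803/10000 ≈ 0.980300
step 2 [2y] bond c/1=13/200: DF=(2180759/2000000 − 13/200·(0.980300))/(1+13/200) = 241/250 ≈ 0.964000
step 3 [3y] bond c/1=29/400: DF=(4665087/4000000 − 29/400·(0.980300+0.964000))/(1+29/400) = 239/250 ≈ 0.956000
step 4 [4y] bond c/1=2/25: DF=(152231/125000 − 2/25·(0.980300+0.964000+0.956000))/(1+2/25) = 1141/1250 ≈ 0.912800
step 5 [5y] swap r/1=1235/46896: DF=(1 − 1235/46896·(0.980300+0.964000+0.956000+0.912800))/(1+1235/46896) = 1753/2000 ≈ 0.876500

1 1 9803/10000
2 2 241/250
3 3 239/250
4 4 1141/1250
5 5 1753/2000
f(4y,5y) = ((1141/1250)/(1753/2000) − 1)/(1) = 363/8765 ≈ 4.1415%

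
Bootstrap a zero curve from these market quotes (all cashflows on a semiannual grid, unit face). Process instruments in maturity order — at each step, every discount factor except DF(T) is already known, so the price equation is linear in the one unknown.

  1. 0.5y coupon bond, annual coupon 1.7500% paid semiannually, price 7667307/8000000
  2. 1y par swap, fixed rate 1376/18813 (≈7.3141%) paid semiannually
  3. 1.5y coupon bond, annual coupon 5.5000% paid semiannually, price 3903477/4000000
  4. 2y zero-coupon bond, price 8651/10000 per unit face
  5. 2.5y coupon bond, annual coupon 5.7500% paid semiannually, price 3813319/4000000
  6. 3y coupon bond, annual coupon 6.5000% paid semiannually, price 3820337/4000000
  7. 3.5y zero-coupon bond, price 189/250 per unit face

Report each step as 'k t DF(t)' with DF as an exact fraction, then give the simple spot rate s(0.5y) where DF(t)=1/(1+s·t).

1 1/2 9501/10000
2 1 582/625
3 3/2 4497/5000
4 2 8651/10000
5 5/2 1031/1250
6 3 7843/10000
7 7/2 189/250
s(0.5y) = (1/(9501/10000) − 1)/(1/2) = 998/9501 ≈ 10.5042%

step 1 [0.5y] bond c/2=7/800: DF=(7667307/8000000 − 7/800·(0))/(1+7/800) = 9501/10000 ≈ 0.950100
step 2 [1y] swap r/2=688/18813: DF=(1 − 688/18813·(0.950100))/(1+688/18813) = 582/625 ≈ 0.931200
step 3 [1.5y] bond c/2=11/400: DF=(3903477/4000000 − 11/400·(0.950100+0.931200))/(1+11/400) = 4497/5000 ≈ 0.899400
step 4 [2y] zero: DF = P = 8651/10000 ≈ 0.865100
step 5 [2.5y] bond c/2=23/800: DF=(3813319/4000000 − 23/800·(0.950100+0.931200+0.899400+0.865100))/(1+23/800) = 1031/1250 ≈ 0.824800
step 6 [3y] bond c/2=13/400: DF=(3820337/4000000 − 13/400·(0.950100+0.931200+0.899400+0.865100+0.824800))/(1+13/400) = 7843/10000 ≈ 0.784300
step 7 [3.5y] zero: DF = P = 189/250 ≈ 0.756000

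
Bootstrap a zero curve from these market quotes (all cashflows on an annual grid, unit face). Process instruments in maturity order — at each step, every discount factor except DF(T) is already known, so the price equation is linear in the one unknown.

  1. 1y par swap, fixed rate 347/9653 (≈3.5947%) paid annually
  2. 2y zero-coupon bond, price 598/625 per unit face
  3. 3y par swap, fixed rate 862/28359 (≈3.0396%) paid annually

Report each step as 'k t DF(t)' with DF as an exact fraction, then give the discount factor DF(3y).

1 1 9653/10000
2 2 598/625
3 3 4569/5000
DF(3y) = 4569/5000 ≈ 0.913800

step 1 [1y] swap r/1=347/9653: DF=(1 − 347/9653·(0))/(1+347/9653) = 9653/10000 ≈ 0.965300
step 2 [2y] zero: DF = P = 598/625 ≈ 0.956800
step 3 [3y] swap r/1=862/28359: DF=(1 − 862/28359·(0.965300+0.956800))/(1+862/28359) = 4569/5000 ≈ 0.913800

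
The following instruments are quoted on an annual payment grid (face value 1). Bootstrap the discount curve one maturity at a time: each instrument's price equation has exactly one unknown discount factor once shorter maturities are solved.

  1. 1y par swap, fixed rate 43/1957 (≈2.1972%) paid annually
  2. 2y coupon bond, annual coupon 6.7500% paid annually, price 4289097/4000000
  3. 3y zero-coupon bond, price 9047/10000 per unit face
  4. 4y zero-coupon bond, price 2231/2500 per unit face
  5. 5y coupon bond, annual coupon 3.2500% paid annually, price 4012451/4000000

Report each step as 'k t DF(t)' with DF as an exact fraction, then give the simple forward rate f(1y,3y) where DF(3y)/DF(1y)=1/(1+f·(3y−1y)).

step 1 [1y] swap r/1=43/1957: DF=(1 − 43/1957·(0))/(1+43/1957) = 1957/2000 ≈ 0.978500
step 2 [2y] bond c/1=27/400: DF=(4289097/4000000 − 27/400·(0.978500))/(1+27/400) = 4713/5000 ≈ 0.942600
step 3 [3y] zero: DF = P = 9047/10000 ≈ 0.904700
step 4 [4y] zero: DF = P = 2231/2500 ≈ 0.892400
step 5 [5y] bond c/1=13/400: DF=(4012451/4000000 − 13/400·(0.978500+0.942600+0.904700+0.892400))/(1+13/400) = 1709/2000 ≈ 0.854500

1 1 1957/2000
2 2 4713/5000
3 3 9047/10000
4 4 2231/2500
5 5 1709/2000
f(1y,3y) = ((1957/2000)/(9047/10000) − 1)/(2) = 369/9047 ≈ 4.0787%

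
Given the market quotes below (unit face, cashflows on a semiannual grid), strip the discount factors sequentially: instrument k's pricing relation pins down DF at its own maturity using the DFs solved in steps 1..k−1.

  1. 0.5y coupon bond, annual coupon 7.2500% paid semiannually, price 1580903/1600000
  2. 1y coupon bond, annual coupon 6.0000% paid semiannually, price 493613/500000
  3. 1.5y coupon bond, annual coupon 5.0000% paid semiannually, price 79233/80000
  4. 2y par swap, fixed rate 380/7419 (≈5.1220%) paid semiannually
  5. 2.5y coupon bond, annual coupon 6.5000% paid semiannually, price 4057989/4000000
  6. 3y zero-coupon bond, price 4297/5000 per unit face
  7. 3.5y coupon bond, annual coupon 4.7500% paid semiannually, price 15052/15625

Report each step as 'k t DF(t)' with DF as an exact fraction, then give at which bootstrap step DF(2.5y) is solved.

1 1/2 1907/2000
2 1 9307/10000
3 3/2 9203/10000
4 2 181/200
5 5/2 4329/5000
6 3 4297/5000
7 7/2 8149/10000
DF(2.5y) is solved at step 5

step 1 [0.5y] bond c/2=29/800: DF=(1580903/1600000 − 29/800·(0))/(1+29/800) = 1907/2000 ≈ 0.953500
step 2 [1y] bond c/2=3/100: DF=(493613/500000 − 3/100·(0.953500))/(1+3/100) = 9307/10000 ≈ 0.930700
step 3 [1.5y] bond c/2=1/40: DF=(79233/80000 − 1/40·(0.953500+0.930700))/(1+1/40) = 9203/10000 ≈ 0.920300
step 4 [2y] swap r/2=190/7419: DF=(1 − 190/7419·(0.953500+0.930700+0.920300))/(1+190/7419) = 181/200 ≈ 0.905000
step 5 [2.5y] bond c/2=13/400: DF=(4057989/4000000 − 13/400·(0.953500+0.930700+0.920300+0.905000))/(1+13/400) = 4329/5000 ≈ 0.865800
step 6 [3y] zero: DF = P = 4297/5000 ≈ 0.859400
step 7 [3.5y] bond c/2=19/800: DF=(15052/15625 − 19/800·(0.953500+0.930700+0.920300+0.905000+0.865800+0.859400))/(1+19/800) = 8149/10000 ≈ 0.814900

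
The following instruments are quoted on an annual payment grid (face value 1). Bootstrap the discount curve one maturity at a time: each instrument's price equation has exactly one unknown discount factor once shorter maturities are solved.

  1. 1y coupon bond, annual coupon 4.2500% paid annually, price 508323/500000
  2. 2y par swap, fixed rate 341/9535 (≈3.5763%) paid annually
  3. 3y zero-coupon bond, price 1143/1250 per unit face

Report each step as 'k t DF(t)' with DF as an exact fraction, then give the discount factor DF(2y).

step 1 [1y] bond c/1=17/400: DF=(508323/500000 − 17/400·(0))/(1+17/400) = 1219/1250 ≈ 0.975200
step 2 [2y] swap r/1=341/9535: DF=(1 − 341/9535·(0.975200))/(1+341/9535) = 4659/5000 ≈ 0.931800
step 3 [3y] zero: DF = P = 1143/1250 ≈ 0.914400

1 1 1219/1250
2 2 4659/5000
3 3 1143/1250
DF(2y) = 4659/5000 ≈ 0.931800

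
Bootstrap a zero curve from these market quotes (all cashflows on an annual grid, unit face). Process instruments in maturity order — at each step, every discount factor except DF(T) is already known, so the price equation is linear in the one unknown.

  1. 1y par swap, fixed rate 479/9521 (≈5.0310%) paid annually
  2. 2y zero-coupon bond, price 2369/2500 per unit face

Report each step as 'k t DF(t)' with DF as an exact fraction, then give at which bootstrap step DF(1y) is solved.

step 1 [1y] swap r/1=479/9521: DF=(1 − 479/9521·(0))/(1+479/9521) = 9521/10000 ≈ 0.952100
step 2 [2y] zero: DF = P = 2369/2500 ≈ 0.947600

1 1 9521/10000
2 2 2369/2500
DF(1y) is solved at step 1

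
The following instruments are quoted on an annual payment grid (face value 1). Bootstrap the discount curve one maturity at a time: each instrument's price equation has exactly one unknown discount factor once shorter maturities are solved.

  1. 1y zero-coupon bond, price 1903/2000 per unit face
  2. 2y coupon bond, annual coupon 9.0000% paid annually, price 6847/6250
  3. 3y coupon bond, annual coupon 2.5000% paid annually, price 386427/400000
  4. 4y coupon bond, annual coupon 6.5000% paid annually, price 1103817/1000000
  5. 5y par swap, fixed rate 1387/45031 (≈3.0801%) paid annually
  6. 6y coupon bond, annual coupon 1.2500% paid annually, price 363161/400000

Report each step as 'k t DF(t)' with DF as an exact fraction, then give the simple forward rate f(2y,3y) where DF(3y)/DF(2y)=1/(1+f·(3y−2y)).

1 1 1903/2000
2 2 1853/2000
3 3 8967/10000
4 4 8671/10000
5 5 8613/10000
6 6 8411/10000
f(2y,3y) = ((1853/2000)/(8967/10000) − 1)/(1) = 298/8967 ≈ 3.3233%

step 1 [1y] zero: DF = P = 1903/2000 ≈ 0.951500
step 2 [2y] bond c/1=9/100: DF=(6847/6250 − 9/100·(0.951500))/(1+9/100) = 1853/2000 ≈ 0.926500
step 3 [3y] bond c/1=1/40: DF=(386427/400000 − 1/40·(0.951500+0.926500))/(1+1/40) = 8967/10000 ≈ 0.896700
step 4 [4y] bond c/1=13/200: DF=(1103817/1000000 − 13/200·(0.951500+0.926500+0.896700))/(1+13/200) = 8671/10000 ≈ 0.867100
step 5 [5y] swap r/1=1387/45031: DF=(1 − 1387/45031·(0.951500+0.926500+0.896700+0.867100))/(1+1387/45031) = 8613/10000 ≈ 0.861300
step 6 [6y] bond c/1=1/80: DF=(363161/400000 − 1/80·(0.951500+0.926500+0.896700+0.867100+0.861300))/(1+1/80) = 8411/10000 ≈ 0.841100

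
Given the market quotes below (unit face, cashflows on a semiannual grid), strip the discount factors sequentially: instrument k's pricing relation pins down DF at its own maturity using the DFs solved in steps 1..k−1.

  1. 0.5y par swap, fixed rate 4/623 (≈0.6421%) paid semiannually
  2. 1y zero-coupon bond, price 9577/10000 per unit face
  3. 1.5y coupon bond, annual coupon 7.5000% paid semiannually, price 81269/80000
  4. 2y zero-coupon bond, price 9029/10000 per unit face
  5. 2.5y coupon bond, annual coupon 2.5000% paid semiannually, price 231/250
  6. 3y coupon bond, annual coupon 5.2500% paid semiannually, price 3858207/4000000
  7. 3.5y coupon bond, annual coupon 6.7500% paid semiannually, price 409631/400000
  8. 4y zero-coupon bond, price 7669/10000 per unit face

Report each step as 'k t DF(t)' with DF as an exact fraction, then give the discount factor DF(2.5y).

1 1/2 623/625
2 1 9577/10000
3 3/2 1817/2000
4 2 9029/10000
5 5/2 8661/10000
6 3 4107/5000
7 7/2 4063/5000
8 4 7669/10000
DF(2.5y) = 8661/10000 ≈ 0.866100

step 1 [0.5y] swap r/2=2/623: DF=(1 − 2/623·(0))/(1+2/623) = 623/625 ≈ 0.996800
step 2 [1y] zero: DF = P = 9577/10000 ≈ 0.957700
step 3 [1.5y] bond c/2=3/80: DF=(81269/80000 − 3/80·(0.996800+0.957700))/(1+3/80) = 1817/2000 ≈ 0.908500
step 4 [2y] zero: DF = P = 9029/10000 ≈ 0.902900
step 5 [2.5y] bond c/2=1/80: DF=(231/250 − 1/80·(0.996800+0.957700+0.908500+0.902900))/(1+1/80) = 8661/10000 ≈ 0.866100
step 6 [3y] bond c/2=21/800: DF=(3858207/4000000 − 21/800·(0.996800+0.957700+0.908500+0.902900+0.866100))/(1+21/800) = 4107/5000 ≈ 0.821400
step 7 [3.5y] bond c/2=27/800: DF=(409631/400000 − 27/800·(0.996800+0.957700+0.908500+0.902900+0.866100+0.821400))/(1+27/800) = 4063/5000 ≈ 0.812600
step 8 [4y] zero: DF = P = 7669/10000 ≈ 0.766900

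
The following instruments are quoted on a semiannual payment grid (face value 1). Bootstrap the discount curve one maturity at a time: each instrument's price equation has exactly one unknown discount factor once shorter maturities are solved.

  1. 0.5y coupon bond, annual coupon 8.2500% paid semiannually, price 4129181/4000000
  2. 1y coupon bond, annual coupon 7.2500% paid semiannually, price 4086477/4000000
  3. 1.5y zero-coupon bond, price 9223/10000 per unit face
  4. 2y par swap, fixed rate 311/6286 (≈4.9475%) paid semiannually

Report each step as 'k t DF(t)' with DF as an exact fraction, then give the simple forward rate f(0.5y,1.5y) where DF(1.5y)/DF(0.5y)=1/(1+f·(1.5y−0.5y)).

step 1 [0.5y] bond c/2=33/800: DF=(4129181/4000000 − 33/800·(0))/(1+33/800) = 4957/5000 ≈ 0.991400
step 2 [1y] bond c/2=29/800: DF=(4086477/4000000 − 29/800·(0.991400))/(1+29/800) = 1189/1250 ≈ 0.951200
step 3 [1.5y] zero: DF = P = 9223/10000 ≈ 0.922300
step 4 [2y] swap r/2=311/12572: DF=(1 − 311/12572·(0.991400+0.951200+0.922300))/(1+311/12572) = 9067/10000 ≈ 0.906700

1 1/2 4957/5000
2 1 1189/1250
3 3/2 9223/10000
4 2 9067/10000
f(0.5y,1.5y) = ((4957/5000)/(9223/10000) − 1)/(1) = 691/9223 ≈ 7.4921%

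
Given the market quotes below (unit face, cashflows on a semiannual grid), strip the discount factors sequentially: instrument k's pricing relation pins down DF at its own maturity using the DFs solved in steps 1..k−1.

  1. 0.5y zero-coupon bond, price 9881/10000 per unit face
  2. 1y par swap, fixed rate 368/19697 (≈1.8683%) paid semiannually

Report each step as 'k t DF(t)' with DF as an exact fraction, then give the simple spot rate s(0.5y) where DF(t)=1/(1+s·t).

1 1/2 9881/10000
2 1 1227/1250
s(0.5y) = (1/(9881/10000) − 1)/(1/2) = 238/9881 ≈ 2.4087%

step 1 [0.5y] zero: DF = P = 9881/10000 ≈ 0.988100
step 2 [1y] swap r/2=184/19697: DF=(1 − 184/19697·(0.988100))/(1+184/19697) = 1227/1250 ≈ 0.981600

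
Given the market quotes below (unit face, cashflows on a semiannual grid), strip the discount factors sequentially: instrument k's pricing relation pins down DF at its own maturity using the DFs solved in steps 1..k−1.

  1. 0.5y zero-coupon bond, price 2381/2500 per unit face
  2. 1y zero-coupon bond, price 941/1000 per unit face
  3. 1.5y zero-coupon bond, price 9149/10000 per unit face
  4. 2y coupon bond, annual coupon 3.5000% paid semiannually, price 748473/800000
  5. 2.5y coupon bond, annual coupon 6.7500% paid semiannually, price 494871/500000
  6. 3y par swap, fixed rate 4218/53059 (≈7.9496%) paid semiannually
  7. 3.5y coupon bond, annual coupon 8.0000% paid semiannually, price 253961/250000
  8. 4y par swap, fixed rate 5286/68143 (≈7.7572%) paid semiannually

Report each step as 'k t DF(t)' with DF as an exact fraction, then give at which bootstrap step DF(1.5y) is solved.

1 1/2 2381/2500
2 1 941/1000
3 3/2 9149/10000
4 2 1089/1250
5 5/2 8373/10000
6 3 7891/10000
7 7/2 7727/10000
8 4 7357/10000
DF(1.5y) is solved at step 3

step 1 [0.5y] zero: DF = P = 2381/2500 ≈ 0.952400
step 2 [1y] zero: DF = P = 941/1000 ≈ 0.941000
step 3 [1.5y] zero: DF = P = 9149/10000 ≈ 0.914900
step 4 [2y] bond c/2=7/400: DF=(748473/800000 − 7/400·(0.952400+0.941000+0.914900))/(1+7/400) = 1089/1250 ≈ 0.871200
step 5 [2.5y] bond c/2=27/800: DF=(494871/500000 − 27/800·(0.952400+0.941000+0.914900+0.871200))/(1+27/800) = 8373/10000 ≈ 0.837300
step 6 [3y] swap r/2=2109/53059: DF=(1 − 2109/53059·(0.952400+0.941000+0.914900+0.871200+0.837300))/(1+2109/53059) = 7891/10000 ≈ 0.789100
step 7 [3.5y] bond c/2=1/25: DF=(253961/250000 − 1/25·(0.952400+0.941000+0.914900+0.871200+0.837300+0.789100))/(1+1/25) = 7727/10000 ≈ 0.772700
step 8 [4y] swap r/2=2643/68143: DF=(1 − 2643/68143·(0.952400+0.941000+0.914900+0.871200+0.837300+0.789100+0.772700))/(1+2643/68143) = 7357/10000 ≈ 0.735700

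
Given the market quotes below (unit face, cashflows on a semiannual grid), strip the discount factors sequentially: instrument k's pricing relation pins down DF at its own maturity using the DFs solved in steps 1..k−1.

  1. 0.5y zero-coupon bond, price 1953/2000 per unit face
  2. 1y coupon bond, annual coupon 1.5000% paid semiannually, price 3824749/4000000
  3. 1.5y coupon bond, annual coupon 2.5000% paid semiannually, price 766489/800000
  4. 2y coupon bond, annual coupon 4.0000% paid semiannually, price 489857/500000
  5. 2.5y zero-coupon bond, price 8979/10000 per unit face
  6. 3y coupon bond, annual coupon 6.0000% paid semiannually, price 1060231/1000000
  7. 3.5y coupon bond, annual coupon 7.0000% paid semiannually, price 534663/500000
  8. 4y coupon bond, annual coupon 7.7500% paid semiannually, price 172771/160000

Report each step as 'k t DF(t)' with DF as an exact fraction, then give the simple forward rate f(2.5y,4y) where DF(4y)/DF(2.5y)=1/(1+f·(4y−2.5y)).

step 1 [0.5y] zero: DF = P = 1953/2000 ≈ 0.976500
step 2 [1y] bond c/2=3/400: DF=(3824749/4000000 − 3/400·(0.976500))/(1+3/400) = 4709/5000 ≈ 0.941800
step 3 [1.5y] bond c/2=1/80: DF=(766489/800000 − 1/80·(0.976500+0.941800))/(1+1/80) = 4613/5000 ≈ 0.922600
step 4 [2y] bond c/2=1/50: DF=(489857/500000 − 1/50·(0.976500+0.941800+0.922600))/(1+1/50) = 1131/1250 ≈ 0.904800
step 5 [2.5y] zero: DF = P = 8979/10000 ≈ 0.897900
step 6 [3y] bond c/2=3/100: DF=(1060231/1000000 − 3/100·(0.976500+0.941800+0.922600+0.904800+0.897900))/(1+3/100) = 8941/10000 ≈ 0.894100
step 7 [3.5y] bond c/2=7/200: DF=(534663/500000 − 7/200·(0.976500+0.941800+0.922600+0.904800+0.897900+0.894100))/(1+7/200) = 8459/10000 ≈ 0.845900
step 8 [4y] bond c/2=31/800: DF=(172771/160000 − 31/800·(0.976500+0.941800+0.922600+0.904800+0.897900+0.894100+0.845900))/(1+31/800) = 4007/5000 ≈ 0.801400

1 1/2 1953/2000
2 1 4709/5000
3 3/2 4613/5000
4 2 1131/1250
5 5/2 8979/10000
6 3 8941/10000
7 7/2 8459/10000
8 4 4007/5000
f(2.5y,4y) = ((8979/10000)/(4007/5000) − 1)/(3/2) = 965/12021 ≈ 8.0276%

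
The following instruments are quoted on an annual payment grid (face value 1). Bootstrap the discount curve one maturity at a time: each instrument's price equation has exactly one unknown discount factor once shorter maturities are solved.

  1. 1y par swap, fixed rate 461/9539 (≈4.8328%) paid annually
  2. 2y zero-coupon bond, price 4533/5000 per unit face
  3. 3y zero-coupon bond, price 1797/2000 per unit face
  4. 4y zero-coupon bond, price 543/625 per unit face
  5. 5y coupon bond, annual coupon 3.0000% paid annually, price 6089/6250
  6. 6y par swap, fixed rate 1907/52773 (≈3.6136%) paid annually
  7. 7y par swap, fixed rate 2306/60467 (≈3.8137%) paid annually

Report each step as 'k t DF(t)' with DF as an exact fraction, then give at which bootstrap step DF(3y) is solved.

step 1 [1y] swap r/1=461/9539: DF=(1 − 461/9539·(0))/(1+461/9539) = 9539/10000 ≈ 0.953900
step 2 [2y] zero: DF = P = 4533/5000 ≈ 0.906600
step 3 [3y] zero: DF = P = 1797/2000 ≈ 0.898500
step 4 [4y] zero: DF = P = 543/625 ≈ 0.868800
step 5 [5y] bond c/1=3/100: DF=(6089/6250 − 3/100·(0.953900+0.906600+0.898500+0.868800))/(1+3/100) = 4201/5000 ≈ 0.840200
step 6 [6y] swap r/1=1907/52773: DF=(1 − 1907/52773·(0.953900+0.906600+0.898500+0.868800+0.840200))/(1+1907/52773) = 8093/10000 ≈ 0.809300
step 7 [7y] swap r/1=2306/60467: DF=(1 − 2306/60467·(0.953900+0.906600+0.898500+0.868800+0.840200+0.809300))/(1+2306/60467) = 3847/5000 ≈ 0.769400

1 1 9539/10000
2 2 4533/5000
3 3 1797/2000
4 4 543/625
5 5 4201/5000
6 6 8093/10000
7 7 3847/5000
DF(3y) is solved at step 3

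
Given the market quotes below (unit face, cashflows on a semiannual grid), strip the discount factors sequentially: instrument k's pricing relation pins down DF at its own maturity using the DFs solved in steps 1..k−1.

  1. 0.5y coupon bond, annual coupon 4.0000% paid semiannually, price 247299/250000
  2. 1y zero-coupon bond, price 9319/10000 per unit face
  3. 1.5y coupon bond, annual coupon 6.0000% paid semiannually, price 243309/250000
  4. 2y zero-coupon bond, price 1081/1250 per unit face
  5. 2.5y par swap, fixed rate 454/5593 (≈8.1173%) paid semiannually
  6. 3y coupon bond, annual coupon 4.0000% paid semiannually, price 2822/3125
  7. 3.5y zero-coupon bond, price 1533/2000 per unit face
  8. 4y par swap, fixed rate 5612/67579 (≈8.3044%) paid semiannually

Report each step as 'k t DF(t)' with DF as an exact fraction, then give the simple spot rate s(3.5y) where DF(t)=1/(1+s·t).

1 1/2 4849/5000
2 1 9319/10000
3 3/2 1779/2000
4 2 1081/1250
5 5/2 1023/1250
6 3 997/1250
7 7/2 1533/2000
8 4 3597/5000
s(3.5y) = (1/(1533/2000) − 1)/(7/2) = 934/10731 ≈ 8.7038%

step 1 [0.5y] bond c/2=1/50: DF=(247299/250000 − 1/50·(0))/(1+1/50) = 4849/5000 ≈ 0.969800
step 2 [1y] zero: DF = P = 9319/10000 ≈ 0.931900
step 3 [1.5y] bond c/2=3/100: DF=(243309/250000 − 3/100·(0.969800+0.931900))/(1+3/100) = 1779/2000 ≈ 0.889500
step 4 [2y] zero: DF = P = 1081/1250 ≈ 0.864800
step 5 [2.5y] swap r/2=227/5593: DF=(1 − 227/5593·(0.969800+0.931900+0.889500+0.864800))/(1+227/5593) = 1023/1250 ≈ 0.818400
step 6 [3y] bond c/2=1/50: DF=(2822/3125 − 1/50·(0.969800+0.931900+0.889500+0.864800+0.818400))/(1+1/50) = 997/1250 ≈ 0.797600
step 7 [3.5y] zero: DF = P = 1533/2000 ≈ 0.766500
step 8 [4y] swap r/2=2806/67579: DF=(1 − 2806/67579·(0.969800+0.931900+0.889500+0.864800+0.818400+0.797600+0.766500))/(1+2806/67579) = 3597/5000 ≈ 0.719400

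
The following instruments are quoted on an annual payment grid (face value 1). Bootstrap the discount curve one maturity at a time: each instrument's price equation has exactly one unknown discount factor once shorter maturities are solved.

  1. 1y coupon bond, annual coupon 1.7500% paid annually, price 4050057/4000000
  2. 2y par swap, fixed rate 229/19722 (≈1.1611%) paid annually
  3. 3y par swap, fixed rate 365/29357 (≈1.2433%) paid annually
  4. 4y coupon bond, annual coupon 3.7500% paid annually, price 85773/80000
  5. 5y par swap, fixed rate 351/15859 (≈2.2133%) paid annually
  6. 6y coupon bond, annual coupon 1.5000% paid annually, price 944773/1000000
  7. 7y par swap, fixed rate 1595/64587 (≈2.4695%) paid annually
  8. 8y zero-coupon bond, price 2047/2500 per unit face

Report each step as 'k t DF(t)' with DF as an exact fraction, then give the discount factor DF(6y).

1 1 9951/10000
2 2 9771/10000
3 3 1927/2000
4 4 9273/10000
5 5 8947/10000
6 6 1721/2000
7 7 1681/2000
8 8 2047/2500
DF(6y) = 1721/2000 ≈ 0.860500

step 1 [1y] bond c/1=7/400: DF=(4050057/4000000 − 7/400·(0))/(1+7/400) = 9951/10000 ≈ 0.995100
step 2 [2y] swap r/1=229/19722: DF=(1 − 229/19722·(0.995100))/(1+229/19722) = 9771/10000 ≈ 0.977100
step 3 [3y] swap r/1=365/29357: DF=(1 − 365/29357·(0.995100+0.977100))/(1+365/29357) = 1927/2000 ≈ 0.963500
step 4 [4y] bond c/1=3/80: DF=(85773/80000 − 3/80·(0.995100+0.977100+0.963500))/(1+3/80) = 9273/10000 ≈ 0.927300
step 5 [5y] swap r/1=351/15859: DF=(1 − 351/15859·(0.995100+0.977100+0.963500+0.927300))/(1+351/15859) = 8947/10000 ≈ 0.894700
step 6 [6y] bond c/1=3/200: DF=(944773/1000000 − 3/200·(0.995100+0.977100+0.963500+0.927300+0.894700))/(1+3/200) = 1721/2000 ≈ 0.860500
step 7 [7y] swap r/1=1595/64587: DF=(1 − 1595/64587·(0.995100+0.977100+0.963500+0.927300+0.894700+0.860500))/(1+1595/64587) = 1681/2000 ≈ 0.840500
step 8 [8y] zero: DF = P = 2047/2500 ≈ 0.818800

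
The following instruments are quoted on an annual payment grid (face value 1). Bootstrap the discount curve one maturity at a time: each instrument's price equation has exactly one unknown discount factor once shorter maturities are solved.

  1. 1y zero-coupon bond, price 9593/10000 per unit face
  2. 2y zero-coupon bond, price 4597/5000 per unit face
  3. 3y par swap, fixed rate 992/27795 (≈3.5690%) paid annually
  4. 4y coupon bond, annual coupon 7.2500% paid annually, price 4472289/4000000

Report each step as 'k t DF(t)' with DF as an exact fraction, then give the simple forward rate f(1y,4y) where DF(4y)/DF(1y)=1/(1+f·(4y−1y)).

1 1 9593/10000
2 2 4597/5000
3 3 563/625
4 4 4273/5000
f(1y,4y) = ((9593/10000)/(4273/5000) − 1)/(3) = 349/8546 ≈ 4.0838%

step 1 [1y] zero: DF = P = 9593/10000 ≈ 0.959300
step 2 [2y] zero: DF = P = 4597/5000 ≈ 0.919400
step 3 [3y] swap r/1=992/27795: DF=(1 − 992/27795·(0.959300+0.919400))/(1+992/27795) = 563/625 ≈ 0.900800
step 4 [4y] bond c/1=29/400: DF=(4472289/4000000 − 29/400·(0.959300+0.919400+0.900800))/(1+29/400) = 4273/5000 ≈ 0.854600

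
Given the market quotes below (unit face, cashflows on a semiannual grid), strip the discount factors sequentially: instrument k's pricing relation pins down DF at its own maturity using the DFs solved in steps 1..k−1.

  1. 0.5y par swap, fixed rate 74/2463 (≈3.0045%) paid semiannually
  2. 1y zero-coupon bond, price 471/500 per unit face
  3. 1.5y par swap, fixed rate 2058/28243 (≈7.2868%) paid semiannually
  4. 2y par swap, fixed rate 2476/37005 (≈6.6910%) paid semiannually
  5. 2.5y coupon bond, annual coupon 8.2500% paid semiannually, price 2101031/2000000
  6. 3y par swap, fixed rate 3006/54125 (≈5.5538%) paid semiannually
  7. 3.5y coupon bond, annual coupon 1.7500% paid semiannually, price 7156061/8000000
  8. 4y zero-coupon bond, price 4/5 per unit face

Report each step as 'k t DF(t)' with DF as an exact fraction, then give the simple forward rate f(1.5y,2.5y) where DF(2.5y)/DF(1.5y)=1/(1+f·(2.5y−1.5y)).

step 1 [0.5y] swap r/2=37/2463: DF=(1 − 37/2463·(0))/(1+37/2463) = 2463/2500 ≈ 0.985200
step 2 [1y] zero: DF = P = 471/500 ≈ 0.942000
step 3 [1.5y] swap r/2=1029/28243: DF=(1 − 1029/28243·(0.985200+0.942000))/(1+1029/28243) = 8971/10000 ≈ 0.897100
step 4 [2y] swap r/2=1238/37005: DF=(1 − 1238/37005·(0.985200+0.942000+0.897100))/(1+1238/37005) = 4381/5000 ≈ 0.876200
step 5 [2.5y] bond c/2=33/800: DF=(2101031/2000000 − 33/800·(0.985200+0.942000+0.897100+0.876200))/(1+33/800) = 8623/10000 ≈ 0.862300
step 6 [3y] swap r/2=1503/54125: DF=(1 − 1503/54125·(0.985200+0.942000+0.897100+0.876200+0.862300))/(1+1503/54125) = 8497/10000 ≈ 0.849700
step 7 [3.5y] bond c/2=7/800: DF=(7156061/8000000 − 7/800·(0.985200+0.942000+0.897100+0.876200+0.862300+0.849700))/(1+7/800) = 4199/5000 ≈ 0.839800
step 8 [4y] zero: DF = P = 4/5 ≈ 0.800000

1 1/2 2463/2500
2 1 471/500
3 3/2 8971/10000
4 2 4381/5000
5 5/2 8623/10000
6 3 8497/10000
7 7/2 4199/5000
8 4 4/5
f(1.5y,2.5y) = ((8971/10000)/(8623/10000) − 1)/(1) = 348/8623 ≈ 4.0357%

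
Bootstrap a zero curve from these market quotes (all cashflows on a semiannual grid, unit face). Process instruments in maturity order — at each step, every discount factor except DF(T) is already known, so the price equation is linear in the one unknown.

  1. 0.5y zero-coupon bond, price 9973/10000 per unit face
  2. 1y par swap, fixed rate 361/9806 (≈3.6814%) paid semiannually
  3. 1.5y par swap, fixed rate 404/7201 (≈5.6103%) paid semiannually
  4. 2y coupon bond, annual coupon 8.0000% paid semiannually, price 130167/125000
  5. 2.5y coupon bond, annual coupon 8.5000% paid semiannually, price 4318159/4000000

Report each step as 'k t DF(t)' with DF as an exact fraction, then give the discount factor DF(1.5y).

step 1 [0.5y] zero: DF = P = 9973/10000 ≈ 0.997300
step 2 [1y] swap r/2=361/19612: DF=(1 − 361/19612·(0.997300))/(1+361/19612) = 9639/10000 ≈ 0.963900
step 3 [1.5y] swap r/2=202/7201: DF=(1 − 202/7201·(0.997300+0.963900))/(1+202/7201) = 1149/1250 ≈ 0.919200
step 4 [2y] bond c/2=1/25: DF=(130167/125000 − 1/25·(0.997300+0.963900+0.919200))/(1+1/25) = 1781/2000 ≈ 0.890500
step 5 [2.5y] bond c/2=17/400: DF=(4318159/4000000 − 17/400·(0.997300+0.963900+0.919200+0.890500))/(1+17/400) = 4409/5000 ≈ 0.881800

1 1/2 9973/10000
2 1 9639/10000
3 3/2 1149/1250
4 2 1781/2000
5 5/2 4409/5000
DF(1.5y) = 1149/1250 ≈ 0.919200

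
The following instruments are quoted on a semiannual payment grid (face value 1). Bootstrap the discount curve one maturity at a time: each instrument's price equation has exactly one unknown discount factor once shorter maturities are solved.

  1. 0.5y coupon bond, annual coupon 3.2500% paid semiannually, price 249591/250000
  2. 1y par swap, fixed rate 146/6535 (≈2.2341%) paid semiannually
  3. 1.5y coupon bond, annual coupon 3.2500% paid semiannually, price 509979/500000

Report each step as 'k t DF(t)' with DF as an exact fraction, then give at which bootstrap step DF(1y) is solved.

1 1/2 614/625
2 1 9781/10000
3 3/2 9723/10000
DF(1y) is solved at step 2

step 1 [0.5y] bond c/2=13/800: DF=(249591/250000 − 13/800·(0))/(1+13/800) = 614/625 ≈ 0.982400
step 2 [1y] swap r/2=73/6535: DF=(1 − 73/6535·(0.982400))/(1+73/6535) = 9781/10000 ≈ 0.978100
step 3 [1.5y] bond c/2=13/800: DF=(509979/500000 − 13/800·(0.982400+0.978100))/(1+13/800) = 9723/10000 ≈ 0.972300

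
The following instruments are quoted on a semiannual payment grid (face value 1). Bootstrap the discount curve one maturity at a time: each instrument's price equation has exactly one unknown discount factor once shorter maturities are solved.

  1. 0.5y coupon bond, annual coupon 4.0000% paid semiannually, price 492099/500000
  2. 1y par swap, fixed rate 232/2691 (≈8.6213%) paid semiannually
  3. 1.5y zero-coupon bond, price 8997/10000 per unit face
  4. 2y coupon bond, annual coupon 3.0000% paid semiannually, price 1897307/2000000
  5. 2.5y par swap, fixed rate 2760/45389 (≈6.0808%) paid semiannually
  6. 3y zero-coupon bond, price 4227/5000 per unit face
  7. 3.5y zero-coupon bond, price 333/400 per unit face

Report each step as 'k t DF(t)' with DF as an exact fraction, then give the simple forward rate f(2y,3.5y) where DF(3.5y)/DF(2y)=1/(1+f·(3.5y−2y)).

1 1/2 9649/10000
2 1 2297/2500
3 3/2 8997/10000
4 2 1787/2000
5 5/2 431/500
6 3 4227/5000
7 7/2 333/400
f(2y,3.5y) = ((1787/2000)/(333/400) − 1)/(3/2) = 244/4995 ≈ 4.8849%

step 1 [0.5y] bond c/2=1/50: DF=(492099/500000 − 1/50·(0))/(1+1/50) = 9649/10000 ≈ 0.964900
step 2 [1y] swap r/2=116/2691: DF=(1 − 116/2691·(0.964900))/(1+116/2691) = 2297/2500 ≈ 0.918800
step 3 [1.5y] zero: DF = P = 8997/10000 ≈ 0.899700
step 4 [2y] bond c/2=3/200: DF=(1897307/2000000 − 3/200·(0.964900+0.918800+0.899700))/(1+3/200) = 1787/2000 ≈ 0.893500
step 5 [2.5y] swap r/2=1380/45389: DF=(1 − 1380/45389·(0.964900+0.918800+0.899700+0.893500))/(1+1380/45389) = 431/500 ≈ 0.862000
step 6 [3y] zero: DF = P = 4227/5000 ≈ 0.845400
step 7 [3.5y] zero: DF = P = 333/400 ≈ 0.832500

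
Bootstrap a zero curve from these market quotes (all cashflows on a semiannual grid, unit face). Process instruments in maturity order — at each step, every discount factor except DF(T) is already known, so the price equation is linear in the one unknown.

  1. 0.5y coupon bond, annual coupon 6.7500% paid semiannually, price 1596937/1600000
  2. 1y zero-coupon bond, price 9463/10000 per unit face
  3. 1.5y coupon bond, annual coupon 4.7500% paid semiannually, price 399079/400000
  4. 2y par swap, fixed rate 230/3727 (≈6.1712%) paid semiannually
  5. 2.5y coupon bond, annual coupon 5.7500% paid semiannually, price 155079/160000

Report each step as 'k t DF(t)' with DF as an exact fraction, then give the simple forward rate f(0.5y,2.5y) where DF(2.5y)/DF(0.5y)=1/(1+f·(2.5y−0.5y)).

1 1/2 1931/2000
2 1 9463/10000
3 3/2 4651/5000
4 2 177/200
5 5/2 419/500
f(0.5y,2.5y) = ((1931/2000)/(419/500) − 1)/(2) = 255/3352 ≈ 7.6074%

step 1 [0.5y] bond c/2=27/800: DF=(1596937/1600000 − 27/800·(0))/(1+27/800) = 1931/2000 ≈ 0.965500
step 2 [1y] zero: DF = P = 9463/10000 ≈ 0.946300
step 3 [1.5y] bond c/2=19/800: DF=(399079/400000 − 19/800·(0.965500+0.946300))/(1+19/800) = 4651/5000 ≈ 0.930200
step 4 [2y] swap r/2=115/3727: DF=(1 − 115/3727·(0.965500+0.946300+0.930200))/(1+115/3727) = 177/200 ≈ 0.885000
step 5 [2.5y] bond c/2=23/800: DF=(155079/160000 − 23/800·(0.965500+0.946300+0.930200+0.885000))/(1+23/800) = 419/500 ≈ 0.838000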